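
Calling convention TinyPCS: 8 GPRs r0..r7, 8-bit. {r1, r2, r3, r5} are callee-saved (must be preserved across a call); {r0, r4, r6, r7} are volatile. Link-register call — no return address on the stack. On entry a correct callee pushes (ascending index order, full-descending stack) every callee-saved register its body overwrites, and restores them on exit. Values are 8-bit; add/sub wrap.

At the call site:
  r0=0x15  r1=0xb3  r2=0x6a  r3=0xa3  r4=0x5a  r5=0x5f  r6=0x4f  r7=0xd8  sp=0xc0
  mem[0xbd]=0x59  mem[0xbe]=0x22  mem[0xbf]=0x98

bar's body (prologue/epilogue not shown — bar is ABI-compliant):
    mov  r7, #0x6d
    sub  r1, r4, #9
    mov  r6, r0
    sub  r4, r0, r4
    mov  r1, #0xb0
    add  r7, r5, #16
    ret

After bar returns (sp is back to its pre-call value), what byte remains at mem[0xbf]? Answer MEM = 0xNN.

MEM = 0xb3

prologue: push r1 -> mem[0xbf]=0xb3, sp=0xbf
body[0] mov  r7, #0x6d -> r7=0x6d
body[1] sub  r1, r4, #9 -> r1=0x51
body[2] mov  r6, r0 -> r6=0x15
body[3] sub  r4, r0, r4 -> r4=0xbb
body[4] mov  r1, #0xb0 -> r1=0xb0
body[5] add  r7, r5, #16 -> r7=0x6f
epilogue: pop r1=0xb3, sp=0xc0
prologue pushed ['r1'] at ['0xbf']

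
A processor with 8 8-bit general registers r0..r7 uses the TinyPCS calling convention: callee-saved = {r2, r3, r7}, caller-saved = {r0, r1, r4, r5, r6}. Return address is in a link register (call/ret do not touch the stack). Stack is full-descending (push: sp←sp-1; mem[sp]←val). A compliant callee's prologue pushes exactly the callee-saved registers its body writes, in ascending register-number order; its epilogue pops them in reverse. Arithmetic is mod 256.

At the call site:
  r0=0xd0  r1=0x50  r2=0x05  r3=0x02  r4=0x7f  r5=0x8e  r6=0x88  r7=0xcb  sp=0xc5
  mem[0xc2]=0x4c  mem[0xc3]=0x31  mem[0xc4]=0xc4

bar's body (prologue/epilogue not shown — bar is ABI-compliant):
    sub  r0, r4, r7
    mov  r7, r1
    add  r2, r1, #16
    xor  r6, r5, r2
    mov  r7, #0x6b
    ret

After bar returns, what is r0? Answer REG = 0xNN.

REG = 0xb4

prologue: push r2 → mem[0xc4]=0x05, sp=0xc4
prologue: push r7 → mem[0xc3]=0xcb, sp=0xc3
body[0] sub  r0, r4, r7 → r0=0xb4
body[1] mov  r7, r1 → r7=0x50
body[2] add  r2, r1, #16 → r2=0x60
body[3] xor  r6, r5, r2 → r6=0xee
body[4] mov  r7, #0x6b → r7=0x6b
epilogue: pop r7=0xcb, sp=0xc4
epilogue: pop r2=0x05, sp=0xc5
r0 is caller-saved → body value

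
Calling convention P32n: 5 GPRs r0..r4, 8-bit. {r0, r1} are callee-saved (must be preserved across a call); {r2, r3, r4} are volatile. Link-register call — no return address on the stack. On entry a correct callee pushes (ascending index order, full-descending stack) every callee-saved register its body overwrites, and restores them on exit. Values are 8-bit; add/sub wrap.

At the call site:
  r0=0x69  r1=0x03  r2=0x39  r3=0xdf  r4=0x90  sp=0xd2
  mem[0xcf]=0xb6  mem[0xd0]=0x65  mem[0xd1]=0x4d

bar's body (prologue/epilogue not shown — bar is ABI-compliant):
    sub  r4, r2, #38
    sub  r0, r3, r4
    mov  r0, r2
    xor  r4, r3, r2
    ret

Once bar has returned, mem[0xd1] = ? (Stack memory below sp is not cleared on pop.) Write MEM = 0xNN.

MEM = 0x69

prologue: push r0 → mem[0xd1]=0x69, sp=0xd1
body[0] sub  r4, r2, #38 → r4=0x13
body[1] sub  r0, r3, r4 → r0=0xcc
body[2] mov  r0, r2 → r0=0x39
body[3] xor  r4, r3, r2 → r4=0xe6
epilogue: pop r0=0x69, sp=0xd2
prologue pushed ['r0'] at ['0xd1']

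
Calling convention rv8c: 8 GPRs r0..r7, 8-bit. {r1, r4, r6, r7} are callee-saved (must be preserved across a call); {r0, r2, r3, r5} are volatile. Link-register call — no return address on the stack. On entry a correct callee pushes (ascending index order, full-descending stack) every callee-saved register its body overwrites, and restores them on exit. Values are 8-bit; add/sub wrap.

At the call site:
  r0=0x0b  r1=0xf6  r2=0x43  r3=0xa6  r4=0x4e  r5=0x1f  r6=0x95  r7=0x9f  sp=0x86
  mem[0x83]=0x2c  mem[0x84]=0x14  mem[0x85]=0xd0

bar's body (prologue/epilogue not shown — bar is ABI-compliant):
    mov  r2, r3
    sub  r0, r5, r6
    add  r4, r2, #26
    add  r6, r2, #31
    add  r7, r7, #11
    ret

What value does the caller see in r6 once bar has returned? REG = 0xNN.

prologue: push r4 -> mem[0x85]=0x4e, sp=0x85
prologue: push r6 -> mem[0x84]=0x95, sp=0x84
prologue: push r7 -> mem[0x83]=0x9f, sp=0x83
body[0] mov  r2, r3 -> r2=0xa6
body[1] sub  r0, r5, r6 -> r0=0x8a
body[2] add  r4, r2, #26 -> r4=0xc0
body[3] add  r6, r2, #31 -> r6=0xc5
body[4] add  r7, r7, #11 -> r7=0xaa
epilogue: pop r7=0x9f, sp=0x84
epilogue: pop r6=0x95, sp=0x85
epilogue: pop r4=0x4e, sp=0x86
r6 is callee-saved -> restored

REG = 0x95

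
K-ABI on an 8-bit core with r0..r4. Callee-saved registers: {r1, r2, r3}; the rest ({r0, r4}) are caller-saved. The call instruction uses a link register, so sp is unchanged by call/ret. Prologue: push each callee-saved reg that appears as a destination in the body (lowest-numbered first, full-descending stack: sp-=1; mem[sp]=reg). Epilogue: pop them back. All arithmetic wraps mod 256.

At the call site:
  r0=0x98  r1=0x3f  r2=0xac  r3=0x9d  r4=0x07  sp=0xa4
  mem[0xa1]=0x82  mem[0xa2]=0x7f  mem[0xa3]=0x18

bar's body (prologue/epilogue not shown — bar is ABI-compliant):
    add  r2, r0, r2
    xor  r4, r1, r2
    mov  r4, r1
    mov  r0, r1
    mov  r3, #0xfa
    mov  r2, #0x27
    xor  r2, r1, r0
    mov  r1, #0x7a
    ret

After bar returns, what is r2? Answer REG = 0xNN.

REG = 0xac

prologue: push r1 → mem[0xa3]=0x3f, sp=0xa3
prologue: push r2 → mem[0xa2]=0xac, sp=0xa2
prologue: push r3 → mem[0xa1]=0x9d, sp=0xa1
body[0] add  r2, r0, r2 → r2=0x44
body[1] xor  r4, r1, r2 → r4=0x7b
body[2] mov  r4, r1 → r4=0x3f
body[3] mov  r0, r1 → r0=0x3f
body[4] mov  r3, #0xfa → r3=0xfa
body[5] mov  r2, #0x27 → r2=0x27
body[6] xor  r2, r1, r0 → r2=0x00
body[7] mov  r1, #0x7a → r1=0x7a
epilogue: pop r3=0x9d, sp=0xa2
epilogue: pop r2=0xac, sp=0xa3
epilogue: pop r1=0x3f, sp=0xa4
r2 is callee-saved → restored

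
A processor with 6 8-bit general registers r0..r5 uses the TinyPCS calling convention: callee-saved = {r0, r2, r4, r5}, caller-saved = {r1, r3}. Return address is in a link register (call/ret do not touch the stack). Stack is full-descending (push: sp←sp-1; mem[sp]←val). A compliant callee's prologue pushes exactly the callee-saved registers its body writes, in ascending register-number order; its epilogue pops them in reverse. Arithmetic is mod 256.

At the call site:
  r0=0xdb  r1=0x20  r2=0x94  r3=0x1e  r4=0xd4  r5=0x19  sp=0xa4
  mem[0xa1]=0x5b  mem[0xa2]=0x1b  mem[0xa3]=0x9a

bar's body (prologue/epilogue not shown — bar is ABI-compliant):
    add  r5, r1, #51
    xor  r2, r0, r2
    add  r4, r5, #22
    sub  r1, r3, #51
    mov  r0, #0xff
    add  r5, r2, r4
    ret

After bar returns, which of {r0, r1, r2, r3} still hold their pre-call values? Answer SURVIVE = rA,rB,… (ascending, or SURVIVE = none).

prologue: push r0 → mem[0xa3]=0xdb, sp=0xa3
prologue: push r2 → mem[0xa2]=0x94, sp=0xa2
prologue: push r4 → mem[0xa1]=0xd4, sp=0xa1
prologue: push r5 → mem[0xa0]=0x19, sp=0xa0
body[0] add  r5, r1, #51 → r5=0x53
body[1] xor  r2, r0, r2 → r2=0x4f
body[2] add  r4, r5, #22 → r4=0x69
body[3] sub  r1, r3, #51 → r1=0xeb
body[4] mov  r0, #0xff → r0=0xff
body[5] add  r5, r2, r4 → r5=0xb8
epilogue: pop r5=0x19, sp=0xa1
epilogue: pop r4=0xd4, sp=0xa2
epilogue: pop r2=0x94, sp=0xa3
epilogue: pop r0=0xdb, sp=0xa4
r0: callee-saved, written=True
r1: caller-saved, written=True
r2: callee-saved, written=True
r3: caller-saved, written=False

SURVIVE = r0,r2,r3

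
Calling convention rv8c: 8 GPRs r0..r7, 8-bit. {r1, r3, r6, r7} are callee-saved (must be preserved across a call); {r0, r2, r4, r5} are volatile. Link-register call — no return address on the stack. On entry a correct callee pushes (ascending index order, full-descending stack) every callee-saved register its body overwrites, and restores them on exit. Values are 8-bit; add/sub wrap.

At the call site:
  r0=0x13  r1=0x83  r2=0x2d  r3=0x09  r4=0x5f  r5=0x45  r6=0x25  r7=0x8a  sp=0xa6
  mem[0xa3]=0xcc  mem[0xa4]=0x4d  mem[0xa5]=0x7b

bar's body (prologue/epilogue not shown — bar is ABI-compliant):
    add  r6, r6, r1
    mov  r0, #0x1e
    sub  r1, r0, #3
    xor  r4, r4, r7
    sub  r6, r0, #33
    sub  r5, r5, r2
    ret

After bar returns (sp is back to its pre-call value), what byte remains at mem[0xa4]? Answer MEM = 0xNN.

prologue: push r1 -> mem[0xa5]=0x83, sp=0xa5
prologue: push r6 -> mem[0xa4]=0x25, sp=0xa4
body[0] add  r6, r6, r1 -> r6=0xa8
body[1] mov  r0, #0x1e -> r0=0x1e
body[2] sub  r1, r0, #3 -> r1=0x1b
body[3] xor  r4, r4, r7 -> r4=0xd5
body[4] sub  r6, r0, #33 -> r6=0xfd
body[5] sub  r5, r5, r2 -> r5=0x18
epilogue: pop r6=0x25, sp=0xa5
epilogue: pop r1=0x83, sp=0xa6
prologue pushed ['r1', 'r6'] at ['0xa5', '0xa4']

MEM = 0x25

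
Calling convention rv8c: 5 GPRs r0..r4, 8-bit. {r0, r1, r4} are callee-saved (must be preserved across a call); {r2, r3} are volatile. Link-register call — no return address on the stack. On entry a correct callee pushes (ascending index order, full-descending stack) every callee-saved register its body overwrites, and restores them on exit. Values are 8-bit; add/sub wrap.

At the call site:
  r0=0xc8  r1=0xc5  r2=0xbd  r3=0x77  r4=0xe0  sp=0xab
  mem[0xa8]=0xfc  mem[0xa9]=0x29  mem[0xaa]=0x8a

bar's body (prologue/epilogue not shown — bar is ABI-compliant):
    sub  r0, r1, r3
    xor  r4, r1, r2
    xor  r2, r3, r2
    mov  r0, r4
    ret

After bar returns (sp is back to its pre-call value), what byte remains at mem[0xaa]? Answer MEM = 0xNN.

prologue: push r0 → mem[0xaa]=0xc8, sp=0xaa
prologue: push r4 → mem[0xa9]=0xe0, sp=0xa9
body[0] sub  r0, r1, r3 → r0=0x4e
body[1] xor  r4, r1, r2 → r4=0x78
body[2] xor  r2, r3, r2 → r2=0xca
body[3] mov  r0, r4 → r0=0x78
epilogue: pop r4=0xe0, sp=0xaa
epilogue: pop r0=0xc8, sp=0xab
prologue pushed ['r0', 'r4'] at ['0xaa', '0xa9']

MEM = 0xc8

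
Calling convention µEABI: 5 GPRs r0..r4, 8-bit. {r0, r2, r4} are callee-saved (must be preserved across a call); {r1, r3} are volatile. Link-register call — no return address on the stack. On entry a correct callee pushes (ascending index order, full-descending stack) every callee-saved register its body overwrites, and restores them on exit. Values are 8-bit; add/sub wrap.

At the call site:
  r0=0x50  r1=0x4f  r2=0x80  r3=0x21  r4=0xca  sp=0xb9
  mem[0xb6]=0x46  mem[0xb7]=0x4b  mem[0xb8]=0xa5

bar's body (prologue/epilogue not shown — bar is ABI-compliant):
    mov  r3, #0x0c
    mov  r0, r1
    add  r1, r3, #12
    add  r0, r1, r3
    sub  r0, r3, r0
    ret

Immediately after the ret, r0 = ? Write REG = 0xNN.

REG = 0x50

prologue: push r0 -> mem[0xb8]=0x50, sp=0xb8
body[0] mov  r3, #0x0c -> r3=0x0c
body[1] mov  r0, r1 -> r0=0x4f
body[2] add  r1, r3, #12 -> r1=0x18
body[3] add  r0, r1, r3 -> r0=0x24
body[4] sub  r0, r3, r0 -> r0=0xe8
epilogue: pop r0=0x50, sp=0xb9
r0 is callee-saved -> restored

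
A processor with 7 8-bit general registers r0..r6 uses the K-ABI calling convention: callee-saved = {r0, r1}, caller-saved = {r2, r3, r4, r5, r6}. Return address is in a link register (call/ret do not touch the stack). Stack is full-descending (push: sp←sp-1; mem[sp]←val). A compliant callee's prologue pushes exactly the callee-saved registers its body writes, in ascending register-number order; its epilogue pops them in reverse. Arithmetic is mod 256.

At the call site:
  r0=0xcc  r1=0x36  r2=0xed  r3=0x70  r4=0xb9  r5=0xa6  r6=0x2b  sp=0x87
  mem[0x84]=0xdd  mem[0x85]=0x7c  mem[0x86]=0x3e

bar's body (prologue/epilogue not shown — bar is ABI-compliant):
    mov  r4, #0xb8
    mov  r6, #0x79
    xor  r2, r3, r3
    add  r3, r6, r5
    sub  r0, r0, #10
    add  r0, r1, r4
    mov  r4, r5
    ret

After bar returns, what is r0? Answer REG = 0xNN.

prologue: push r0 -> mem[0x86]=0xcc, sp=0x86
body[0] mov  r4, #0xb8 -> r4=0xb8
body[1] mov  r6, #0x79 -> r6=0x79
body[2] xor  r2, r3, r3 -> r2=0x00
body[3] add  r3, r6, r5 -> r3=0x1f
body[4] sub  r0, r0, #10 -> r0=0xc2
body[5] add  r0, r1, r4 -> r0=0xee
body[6] mov  r4, r5 -> r4=0xa6
epilogue: pop r0=0xcc, sp=0x87
r0 is callee-saved -> restored

REG = 0xcc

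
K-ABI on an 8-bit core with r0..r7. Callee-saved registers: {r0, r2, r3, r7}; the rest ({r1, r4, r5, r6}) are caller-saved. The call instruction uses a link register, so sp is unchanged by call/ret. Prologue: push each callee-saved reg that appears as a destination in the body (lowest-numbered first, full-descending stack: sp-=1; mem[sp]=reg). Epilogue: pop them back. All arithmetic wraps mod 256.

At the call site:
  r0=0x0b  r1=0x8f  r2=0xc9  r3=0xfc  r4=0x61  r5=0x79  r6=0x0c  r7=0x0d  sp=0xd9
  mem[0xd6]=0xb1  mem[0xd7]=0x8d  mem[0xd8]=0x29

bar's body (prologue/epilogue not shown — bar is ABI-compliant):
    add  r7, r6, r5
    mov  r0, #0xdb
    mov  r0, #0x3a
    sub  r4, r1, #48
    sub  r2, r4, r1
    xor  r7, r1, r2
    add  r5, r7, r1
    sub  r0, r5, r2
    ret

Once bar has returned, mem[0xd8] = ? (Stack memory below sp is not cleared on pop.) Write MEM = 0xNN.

prologue: push r0 -> mem[0xd8]=0x0b, sp=0xd8
prologue: push r2 -> mem[0xd7]=0xc9, sp=0xd7
prologue: push r7 -> mem[0xd6]=0x0d, sp=0xd6
body[0] add  r7, r6, r5 -> r7=0x85
body[1] mov  r0, #0xdb -> r0=0xdb
body[2] mov  r0, #0x3a -> r0=0x3a
body[3] sub  r4, r1, #48 -> r4=0x5f
body[4] sub  r2, r4, r1 -> r2=0xd0
body[5] xor  r7, r1, r2 -> r7=0x5f
body[6] add  r5, r7, r1 -> r5=0xee
body[7] sub  r0, r5, r2 -> r0=0x1e
epilogue: pop r7=0x0d, sp=0xd7
epilogue: pop r2=0xc9, sp=0xd8
epilogue: pop r0=0x0b, sp=0xd9
prologue pushed ['r0', 'r2', 'r7'] at ['0xd8', '0xd7', '0xd6']

MEM = 0x0b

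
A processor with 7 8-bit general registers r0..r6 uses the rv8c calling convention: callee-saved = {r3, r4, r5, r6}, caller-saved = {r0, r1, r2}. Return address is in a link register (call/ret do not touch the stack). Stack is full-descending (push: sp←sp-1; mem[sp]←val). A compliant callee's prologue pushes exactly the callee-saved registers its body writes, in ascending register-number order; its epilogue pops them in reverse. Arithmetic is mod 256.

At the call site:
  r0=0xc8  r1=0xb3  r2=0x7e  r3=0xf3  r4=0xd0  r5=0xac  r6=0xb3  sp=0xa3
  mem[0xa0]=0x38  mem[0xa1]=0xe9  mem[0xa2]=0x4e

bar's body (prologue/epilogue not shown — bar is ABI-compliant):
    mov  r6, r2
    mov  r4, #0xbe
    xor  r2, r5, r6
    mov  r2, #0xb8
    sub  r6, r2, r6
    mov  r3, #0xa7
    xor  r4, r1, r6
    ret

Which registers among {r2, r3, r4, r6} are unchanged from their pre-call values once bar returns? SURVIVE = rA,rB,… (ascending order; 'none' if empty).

prologue: push r3 → mem[0xa2]=0xf3, sp=0xa2
prologue: push r4 → mem[0xa1]=0xd0, sp=0xa1
prologue: push r6 → mem[0xa0]=0xb3, sp=0xa0
body[0] mov  r6, r2 → r6=0x7e
body[1] mov  r4, #0xbe → r4=0xbe
body[2] xor  r2, r5, r6 → r2=0xd2
body[3] mov  r2, #0xb8 → r2=0xb8
body[4] sub  r6, r2, r6 → r6=0x3a
body[5] mov  r3, #0xa7 → r3=0xa7
body[6] xor  r4, r1, r6 → r4=0x89
epilogue: pop r6=0xb3, sp=0xa1
epilogue: pop r4=0xd0, sp=0xa2
epilogue: pop r3=0xf3, sp=0xa3
r2: caller-saved, written=True
r3: callee-saved, written=True
r4: callee-saved, written=True
r6: callee-saved, written=True

SURVIVE = r3,r4,r6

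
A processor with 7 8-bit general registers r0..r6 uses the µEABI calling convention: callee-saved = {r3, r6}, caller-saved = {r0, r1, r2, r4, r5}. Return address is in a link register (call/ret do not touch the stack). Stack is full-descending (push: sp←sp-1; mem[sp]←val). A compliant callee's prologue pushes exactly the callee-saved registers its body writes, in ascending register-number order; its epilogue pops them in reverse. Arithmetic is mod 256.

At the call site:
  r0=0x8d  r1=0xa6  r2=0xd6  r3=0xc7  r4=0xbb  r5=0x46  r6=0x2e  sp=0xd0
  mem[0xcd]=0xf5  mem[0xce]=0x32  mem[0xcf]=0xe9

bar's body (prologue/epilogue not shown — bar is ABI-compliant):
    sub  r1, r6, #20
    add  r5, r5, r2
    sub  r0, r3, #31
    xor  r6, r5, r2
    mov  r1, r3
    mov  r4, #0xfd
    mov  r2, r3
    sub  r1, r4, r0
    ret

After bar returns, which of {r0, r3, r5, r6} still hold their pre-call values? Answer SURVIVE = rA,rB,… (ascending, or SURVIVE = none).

prologue: push r6 → mem[0xcf]=0x2e, sp=0xcf
body[0] sub  r1, r6, #20 → r1=0x1a
body[1] add  r5, r5, r2 → r5=0x1c
body[2] sub  r0, r3, #31 → r0=0xa8
body[3] xor  r6, r5, r2 → r6=0xca
body[4] mov  r1, r3 → r1=0xc7
body[5] mov  r4, #0xfd → r4=0xfd
body[6] mov  r2, r3 → r2=0xc7
body[7] sub  r1, r4, r0 → r1=0x55
epilogue: pop r6=0x2e, sp=0xd0
r0: caller-saved, written=True
r3: callee-saved, written=False
r5: caller-saved, written=True
r6: callee-saved, written=True

SURVIVE = r3,r6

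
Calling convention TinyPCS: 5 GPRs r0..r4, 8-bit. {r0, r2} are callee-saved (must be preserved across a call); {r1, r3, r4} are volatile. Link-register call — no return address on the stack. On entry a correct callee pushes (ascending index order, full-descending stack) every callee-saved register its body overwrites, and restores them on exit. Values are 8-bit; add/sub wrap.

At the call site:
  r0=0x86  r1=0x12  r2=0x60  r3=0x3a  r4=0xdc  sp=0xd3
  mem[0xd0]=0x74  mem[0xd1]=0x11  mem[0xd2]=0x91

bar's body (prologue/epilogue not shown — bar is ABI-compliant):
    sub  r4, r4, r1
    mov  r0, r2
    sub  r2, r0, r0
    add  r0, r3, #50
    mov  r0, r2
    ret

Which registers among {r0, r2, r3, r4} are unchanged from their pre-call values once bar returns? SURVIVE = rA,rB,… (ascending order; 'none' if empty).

SURVIVE = r0,r2,r3

prologue: push r0 → mem[0xd2]=0x86, sp=0xd2
prologue: push r2 → mem[0xd1]=0x60, sp=0xd1
body[0] sub  r4, r4, r1 → r4=0xca
body[1] mov  r0, r2 → r0=0x60
body[2] sub  r2, r0, r0 → r2=0x00
body[3] add  r0, r3, #50 → r0=0x6c
body[4] mov  r0, r2 → r0=0x00
epilogue: pop r2=0x60, sp=0xd2
epilogue: pop r0=0x86, sp=0xd3
r0: callee-saved, written=True
r2: callee-saved, written=True
r3: caller-saved, written=False
r4: caller-saved, written=True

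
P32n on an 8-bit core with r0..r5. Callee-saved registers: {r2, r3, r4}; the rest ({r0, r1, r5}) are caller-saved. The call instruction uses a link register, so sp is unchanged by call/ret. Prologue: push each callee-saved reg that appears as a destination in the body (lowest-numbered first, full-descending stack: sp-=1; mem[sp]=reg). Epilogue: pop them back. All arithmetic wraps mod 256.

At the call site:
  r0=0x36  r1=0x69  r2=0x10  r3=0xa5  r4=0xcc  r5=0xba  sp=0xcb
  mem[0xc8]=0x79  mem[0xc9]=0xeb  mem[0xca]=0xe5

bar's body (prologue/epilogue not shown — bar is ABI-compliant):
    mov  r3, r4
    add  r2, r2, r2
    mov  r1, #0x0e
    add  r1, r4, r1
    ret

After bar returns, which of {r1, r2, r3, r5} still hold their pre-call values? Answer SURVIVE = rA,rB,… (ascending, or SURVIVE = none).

SURVIVE = r2,r3,r5

prologue: push r2 -> mem[0xca]=0x10, sp=0xca
prologue: push r3 -> mem[0xc9]=0xa5, sp=0xc9
body[0] mov  r3, r4 -> r3=0xcc
body[1] add  r2, r2, r2 -> r2=0x20
body[2] mov  r1, #0x0e -> r1=0x0e
body[3] add  r1, r4, r1 -> r1=0xda
epilogue: pop r3=0xa5, sp=0xca
epilogue: pop r2=0x10, sp=0xcb
r1: caller-saved, written=True
r2: callee-saved, written=True
r3: callee-saved, written=True
r5: caller-saved, written=False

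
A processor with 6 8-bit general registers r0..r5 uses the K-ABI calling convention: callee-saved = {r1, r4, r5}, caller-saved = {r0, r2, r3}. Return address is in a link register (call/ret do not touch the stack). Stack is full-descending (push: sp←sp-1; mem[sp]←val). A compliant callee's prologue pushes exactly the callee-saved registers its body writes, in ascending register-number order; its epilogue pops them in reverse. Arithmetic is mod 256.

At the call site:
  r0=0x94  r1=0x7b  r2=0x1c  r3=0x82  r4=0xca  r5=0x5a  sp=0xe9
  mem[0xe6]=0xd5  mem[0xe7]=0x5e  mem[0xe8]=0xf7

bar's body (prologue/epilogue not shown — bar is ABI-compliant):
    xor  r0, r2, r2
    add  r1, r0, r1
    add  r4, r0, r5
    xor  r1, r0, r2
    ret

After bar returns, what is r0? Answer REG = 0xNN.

prologue: push r1 -> mem[0xe8]=0x7b, sp=0xe8
prologue: push r4 -> mem[0xe7]=0xca, sp=0xe7
body[0] xor  r0, r2, r2 -> r0=0x00
body[1] add  r1, r0, r1 -> r1=0x7b
body[2] add  r4, r0, r5 -> r4=0x5a
body[3] xor  r1, r0, r2 -> r1=0x1c
epilogue: pop r4=0xca, sp=0xe8
epilogue: pop r1=0x7b, sp=0xe9
r0 is caller-saved -> body value

REG = 0x00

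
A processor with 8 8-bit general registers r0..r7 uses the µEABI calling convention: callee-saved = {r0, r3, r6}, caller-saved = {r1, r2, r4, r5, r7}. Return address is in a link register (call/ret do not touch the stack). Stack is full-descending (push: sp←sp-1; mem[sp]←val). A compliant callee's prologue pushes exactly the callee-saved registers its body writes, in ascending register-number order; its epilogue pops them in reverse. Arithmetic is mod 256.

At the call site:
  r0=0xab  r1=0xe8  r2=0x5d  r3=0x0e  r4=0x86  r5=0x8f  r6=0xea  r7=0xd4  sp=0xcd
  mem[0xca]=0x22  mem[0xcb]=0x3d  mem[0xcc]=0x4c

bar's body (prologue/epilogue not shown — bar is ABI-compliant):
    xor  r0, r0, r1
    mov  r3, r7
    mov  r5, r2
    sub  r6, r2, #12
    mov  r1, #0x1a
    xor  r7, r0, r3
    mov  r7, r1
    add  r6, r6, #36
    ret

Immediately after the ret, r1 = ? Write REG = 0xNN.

REG = 0x1a

prologue: push r0 -> mem[0xcc]=0xab, sp=0xcc
prologue: push r3 -> mem[0xcb]=0x0e, sp=0xcb
prologue: push r6 -> mem[0xca]=0xea, sp=0xca
body[0] xor  r0, r0, r1 -> r0=0x43
body[1] mov  r3, r7 -> r3=0xd4
body[2] mov  r5, r2 -> r5=0x5d
body[3] sub  r6, r2, #12 -> r6=0x51
body[4] mov  r1, #0x1a -> r1=0x1a
body[5] xor  r7, r0, r3 -> r7=0x97
body[6] mov  r7, r1 -> r7=0x1a
body[7] add  r6, r6, #36 -> r6=0x75
epilogue: pop r6=0xea, sp=0xcb
epilogue: pop r3=0x0e, sp=0xcc
epilogue: pop r0=0xab, sp=0xcd
r1 is caller-saved -> body value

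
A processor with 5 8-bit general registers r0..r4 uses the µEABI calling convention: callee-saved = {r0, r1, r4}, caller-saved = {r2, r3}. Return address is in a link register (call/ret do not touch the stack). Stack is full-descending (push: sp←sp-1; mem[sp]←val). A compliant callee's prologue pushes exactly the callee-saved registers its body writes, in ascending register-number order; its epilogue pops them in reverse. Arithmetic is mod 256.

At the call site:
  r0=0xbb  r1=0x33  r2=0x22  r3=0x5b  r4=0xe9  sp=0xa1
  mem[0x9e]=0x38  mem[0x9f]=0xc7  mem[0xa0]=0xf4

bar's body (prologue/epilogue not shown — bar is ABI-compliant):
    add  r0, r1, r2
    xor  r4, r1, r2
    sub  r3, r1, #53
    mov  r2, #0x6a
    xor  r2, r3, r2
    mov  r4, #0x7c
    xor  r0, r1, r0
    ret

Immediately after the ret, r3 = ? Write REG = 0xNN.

prologue: push r0 → mem[0xa0]=0xbb, sp=0xa0
prologue: push r4 → mem[0x9f]=0xe9, sp=0x9f
body[0] add  r0, r1, r2 → r0=0x55
body[1] xor  r4, r1, r2 → r4=0x11
body[2] sub  r3, r1, #53 → r3=0xfe
body[3] mov  r2, #0x6a → r2=0x6a
body[4] xor  r2, r3, r2 → r2=0x94
body[5] mov  r4, #0x7c → r4=0x7c
body[6] xor  r0, r1, r0 → r0=0x66
epilogue: pop r4=0xe9, sp=0xa0
epilogue: pop r0=0xbb, sp=0xa1
r3 is caller-saved → body value

REG = 0xfe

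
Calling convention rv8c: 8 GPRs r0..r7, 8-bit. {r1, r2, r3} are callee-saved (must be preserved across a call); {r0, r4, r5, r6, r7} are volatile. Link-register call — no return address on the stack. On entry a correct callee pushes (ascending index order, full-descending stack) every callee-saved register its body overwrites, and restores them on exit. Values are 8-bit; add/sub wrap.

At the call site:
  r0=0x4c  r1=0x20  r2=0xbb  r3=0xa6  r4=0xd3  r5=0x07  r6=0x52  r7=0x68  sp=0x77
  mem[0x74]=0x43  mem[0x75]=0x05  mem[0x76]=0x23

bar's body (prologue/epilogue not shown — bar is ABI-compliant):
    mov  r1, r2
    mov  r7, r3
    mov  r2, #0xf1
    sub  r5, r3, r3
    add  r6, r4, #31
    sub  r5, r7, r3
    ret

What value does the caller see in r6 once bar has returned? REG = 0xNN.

REG = 0xf2

prologue: push r1 → mem[0x76]=0x20, sp=0x76
prologue: push r2 → mem[0x75]=0xbb, sp=0x75
body[0] mov  r1, r2 → r1=0xbb
body[1] mov  r7, r3 → r7=0xa6
body[2] mov  r2, #0xf1 → r2=0xf1
body[3] sub  r5, r3, r3 → r5=0x00
body[4] add  r6, r4, #31 → r6=0xf2
body[5] sub  r5, r7, r3 → r5=0x00
epilogue: pop r2=0xbb, sp=0x76
epilogue: pop r1=0x20, sp=0x77
r6 is caller-saved → body value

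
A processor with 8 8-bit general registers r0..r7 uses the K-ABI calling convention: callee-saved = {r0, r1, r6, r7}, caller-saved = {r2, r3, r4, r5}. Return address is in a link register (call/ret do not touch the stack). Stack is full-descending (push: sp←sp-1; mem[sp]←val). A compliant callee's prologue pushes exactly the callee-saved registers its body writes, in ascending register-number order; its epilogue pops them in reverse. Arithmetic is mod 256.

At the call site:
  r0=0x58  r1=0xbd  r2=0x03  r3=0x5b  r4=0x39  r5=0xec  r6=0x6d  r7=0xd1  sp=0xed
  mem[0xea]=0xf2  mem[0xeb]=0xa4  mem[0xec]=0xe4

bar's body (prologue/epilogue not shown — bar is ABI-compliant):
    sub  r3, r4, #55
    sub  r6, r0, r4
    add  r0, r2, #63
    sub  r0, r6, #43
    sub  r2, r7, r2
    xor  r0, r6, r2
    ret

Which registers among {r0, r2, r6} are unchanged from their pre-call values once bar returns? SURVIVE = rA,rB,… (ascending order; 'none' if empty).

SURVIVE = r0,r6

prologue: push r0 → mem[0xec]=0x58, sp=0xec
prologue: push r6 → mem[0xeb]=0x6d, sp=0xeb
body[0] sub  r3, r4, #55 → r3=0x02
body[1] sub  r6, r0, r4 → r6=0x1f
body[2] add  r0, r2, #63 → r0=0x42
body[3] sub  r0, r6, #43 → r0=0xf4
body[4] sub  r2, r7, r2 → r2=0xce
body[5] xor  r0, r6, r2 → r0=0xd1
epilogue: pop r6=0x6d, sp=0xec
epilogue: pop r0=0x58, sp=0xed
r0: callee-saved, written=True
r2: caller-saved, written=True
r6: callee-saved, written=True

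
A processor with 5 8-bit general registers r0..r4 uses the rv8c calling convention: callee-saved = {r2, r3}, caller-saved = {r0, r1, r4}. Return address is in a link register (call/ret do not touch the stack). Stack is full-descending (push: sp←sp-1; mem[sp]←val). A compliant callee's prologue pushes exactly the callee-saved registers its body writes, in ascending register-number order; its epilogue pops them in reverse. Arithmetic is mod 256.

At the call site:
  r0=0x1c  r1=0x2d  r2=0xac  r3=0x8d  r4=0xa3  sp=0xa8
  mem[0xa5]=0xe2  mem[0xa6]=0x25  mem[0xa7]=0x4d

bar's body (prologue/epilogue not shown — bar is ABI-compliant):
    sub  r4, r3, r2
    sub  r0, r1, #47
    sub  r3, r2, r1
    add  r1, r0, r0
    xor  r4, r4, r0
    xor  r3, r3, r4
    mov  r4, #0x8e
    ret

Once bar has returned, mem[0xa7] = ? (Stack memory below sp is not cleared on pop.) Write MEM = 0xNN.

MEM = 0x8d

prologue: push r3 → mem[0xa7]=0x8d, sp=0xa7
body[0] sub  r4, r3, r2 → r4=0xe1
body[1] sub  r0, r1, #47 → r0=0xfe
body[2] sub  r3, r2, r1 → r3=0x7f
body[3] add  r1, r0, r0 → r1=0xfc
body[4] xor  r4, r4, r0 → r4=0x1f
body[5] xor  r3, r3, r4 → r3=0x60
body[6] mov  r4, #0x8e → r4=0x8e
epilogue: pop r3=0x8d, sp=0xa8
prologue pushed ['r3'] at ['0xa7']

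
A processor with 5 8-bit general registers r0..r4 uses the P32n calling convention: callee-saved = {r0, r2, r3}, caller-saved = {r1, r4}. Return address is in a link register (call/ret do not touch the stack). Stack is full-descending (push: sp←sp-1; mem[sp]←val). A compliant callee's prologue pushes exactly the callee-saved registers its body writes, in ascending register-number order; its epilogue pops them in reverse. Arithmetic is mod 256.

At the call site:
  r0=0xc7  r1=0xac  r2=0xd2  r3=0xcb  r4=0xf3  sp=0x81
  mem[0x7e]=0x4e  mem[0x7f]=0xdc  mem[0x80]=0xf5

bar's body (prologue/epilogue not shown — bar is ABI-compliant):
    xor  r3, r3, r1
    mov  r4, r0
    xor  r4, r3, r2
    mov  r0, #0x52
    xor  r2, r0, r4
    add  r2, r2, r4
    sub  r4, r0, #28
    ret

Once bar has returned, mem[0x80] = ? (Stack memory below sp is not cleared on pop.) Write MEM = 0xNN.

prologue: push r0 → mem[0x80]=0xc7, sp=0x80
prologue: push r2 → mem[0x7f]=0xd2, sp=0x7f
prologue: push r3 → mem[0x7e]=0xcb, sp=0x7e
body[0] xor  r3, r3, r1 → r3=0x67
body[1] mov  r4, r0 → r4=0xc7
body[2] xor  r4, r3, r2 → r4=0xb5
body[3] mov  r0, #0x52 → r0=0x52
body[4] xor  r2, r0, r4 → r2=0xe7
body[5] add  r2, r2, r4 → r2=0x9c
body[6] sub  r4, r0, #28 → r4=0x36
epilogue: pop r3=0xcb, sp=0x7f
epilogue: pop r2=0xd2, sp=0x80
epilogue: pop r0=0xc7, sp=0x81
prologue pushed ['r0', 'r2', 'r3'] at ['0x80', '0x7f', '0x7e']

MEM = 0xc7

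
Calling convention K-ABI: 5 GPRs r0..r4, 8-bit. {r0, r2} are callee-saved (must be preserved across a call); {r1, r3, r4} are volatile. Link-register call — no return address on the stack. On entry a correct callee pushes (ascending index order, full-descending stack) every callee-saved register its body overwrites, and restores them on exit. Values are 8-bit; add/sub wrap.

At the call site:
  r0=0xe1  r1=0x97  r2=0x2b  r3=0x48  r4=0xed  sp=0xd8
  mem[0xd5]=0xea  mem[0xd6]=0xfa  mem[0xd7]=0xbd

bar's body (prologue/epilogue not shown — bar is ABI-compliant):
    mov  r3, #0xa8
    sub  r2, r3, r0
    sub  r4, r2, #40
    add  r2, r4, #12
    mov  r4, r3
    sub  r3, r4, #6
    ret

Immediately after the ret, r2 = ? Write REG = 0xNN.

REG = 0x2b

prologue: push r2 → mem[0xd7]=0x2b, sp=0xd7
body[0] mov  r3, #0xa8 → r3=0xa8
body[1] sub  r2, r3, r0 → r2=0xc7
body[2] sub  r4, r2, #40 → r4=0x9f
body[3] add  r2, r4, #12 → r2=0xab
body[4] mov  r4, r3 → r4=0xa8
body[5] sub  r3, r4, #6 → r3=0xa2
epilogue: pop r2=0x2b, sp=0xd8
r2 is callee-saved → restored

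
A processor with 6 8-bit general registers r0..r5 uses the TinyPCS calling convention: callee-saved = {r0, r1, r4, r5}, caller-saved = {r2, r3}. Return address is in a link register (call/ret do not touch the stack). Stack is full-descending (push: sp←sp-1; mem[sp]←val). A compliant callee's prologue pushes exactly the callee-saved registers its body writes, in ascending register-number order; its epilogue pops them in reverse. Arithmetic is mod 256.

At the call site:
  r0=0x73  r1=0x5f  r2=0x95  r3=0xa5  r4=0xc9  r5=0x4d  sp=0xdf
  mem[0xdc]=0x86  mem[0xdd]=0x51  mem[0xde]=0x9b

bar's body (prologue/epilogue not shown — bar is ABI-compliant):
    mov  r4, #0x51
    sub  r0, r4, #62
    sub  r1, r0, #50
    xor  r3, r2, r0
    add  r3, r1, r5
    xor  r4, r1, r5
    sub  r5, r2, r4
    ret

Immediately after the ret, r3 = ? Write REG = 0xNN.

prologue: push r0 -> mem[0xde]=0x73, sp=0xde
prologue: push r1 -> mem[0xdd]=0x5f, sp=0xdd
prologue: push r4 -> mem[0xdc]=0xc9, sp=0xdc
prologue: push r5 -> mem[0xdb]=0x4d, sp=0xdb
body[0] mov  r4, #0x51 -> r4=0x51
body[1] sub  r0, r4, #62 -> r0=0x13
body[2] sub  r1, r0, #50 -> r1=0xe1
body[3] xor  r3, r2, r0 -> r3=0x86
body[4] add  r3, r1, r5 -> r3=0x2e
body[5] xor  r4, r1, r5 -> r4=0xac
body[6] sub  r5, r2, r4 -> r5=0xe9
epilogue: pop r5=0x4d, sp=0xdc
epilogue: pop r4=0xc9, sp=0xdd
epilogue: pop r1=0x5f, sp=0xde
epilogue: pop r0=0x73, sp=0xdf
r3 is caller-saved -> body value

REG = 0x2e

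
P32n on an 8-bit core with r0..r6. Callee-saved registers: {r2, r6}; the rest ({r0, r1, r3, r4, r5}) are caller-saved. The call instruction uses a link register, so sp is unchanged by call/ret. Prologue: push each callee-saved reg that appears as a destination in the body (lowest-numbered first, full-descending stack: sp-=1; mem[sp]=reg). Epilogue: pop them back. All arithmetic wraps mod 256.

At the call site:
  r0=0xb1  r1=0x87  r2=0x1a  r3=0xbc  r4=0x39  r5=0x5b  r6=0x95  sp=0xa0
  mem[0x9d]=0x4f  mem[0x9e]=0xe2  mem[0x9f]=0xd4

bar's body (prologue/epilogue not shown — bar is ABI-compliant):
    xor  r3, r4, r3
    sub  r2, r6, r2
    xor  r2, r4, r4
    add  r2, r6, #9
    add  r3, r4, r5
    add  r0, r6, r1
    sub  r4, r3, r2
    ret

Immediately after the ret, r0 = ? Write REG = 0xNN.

prologue: push r2 -> mem[0x9f]=0x1a, sp=0x9f
body[0] xor  r3, r4, r3 -> r3=0x85
body[1] sub  r2, r6, r2 -> r2=0x7b
body[2] xor  r2, r4, r4 -> r2=0x00
body[3] add  r2, r6, #9 -> r2=0x9e
body[4] add  r3, r4, r5 -> r3=0x94
body[5] add  r0, r6, r1 -> r0=0x1c
body[6] sub  r4, r3, r2 -> r4=0xf6
epilogue: pop r2=0x1a, sp=0xa0
r0 is caller-saved -> body value

REG = 0x1c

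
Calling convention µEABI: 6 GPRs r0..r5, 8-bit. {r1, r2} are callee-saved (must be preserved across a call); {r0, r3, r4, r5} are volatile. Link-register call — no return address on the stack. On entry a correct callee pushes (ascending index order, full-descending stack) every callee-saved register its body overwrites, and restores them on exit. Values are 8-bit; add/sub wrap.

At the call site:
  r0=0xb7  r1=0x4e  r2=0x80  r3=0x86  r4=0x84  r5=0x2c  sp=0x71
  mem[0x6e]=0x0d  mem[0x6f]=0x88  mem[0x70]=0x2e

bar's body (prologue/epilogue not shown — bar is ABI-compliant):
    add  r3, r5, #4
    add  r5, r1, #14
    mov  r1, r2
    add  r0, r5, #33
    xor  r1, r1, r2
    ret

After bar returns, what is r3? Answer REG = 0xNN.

REG = 0x30

prologue: push r1 → mem[0x70]=0x4e, sp=0x70
body[0] add  r3, r5, #4 → r3=0x30
body[1] add  r5, r1, #14 → r5=0x5c
body[2] mov  r1, r2 → r1=0x80
body[3] add  r0, r5, #33 → r0=0x7d
body[4] xor  r1, r1, r2 → r1=0x00
epilogue: pop r1=0x4e, sp=0x71
r3 is caller-saved → body value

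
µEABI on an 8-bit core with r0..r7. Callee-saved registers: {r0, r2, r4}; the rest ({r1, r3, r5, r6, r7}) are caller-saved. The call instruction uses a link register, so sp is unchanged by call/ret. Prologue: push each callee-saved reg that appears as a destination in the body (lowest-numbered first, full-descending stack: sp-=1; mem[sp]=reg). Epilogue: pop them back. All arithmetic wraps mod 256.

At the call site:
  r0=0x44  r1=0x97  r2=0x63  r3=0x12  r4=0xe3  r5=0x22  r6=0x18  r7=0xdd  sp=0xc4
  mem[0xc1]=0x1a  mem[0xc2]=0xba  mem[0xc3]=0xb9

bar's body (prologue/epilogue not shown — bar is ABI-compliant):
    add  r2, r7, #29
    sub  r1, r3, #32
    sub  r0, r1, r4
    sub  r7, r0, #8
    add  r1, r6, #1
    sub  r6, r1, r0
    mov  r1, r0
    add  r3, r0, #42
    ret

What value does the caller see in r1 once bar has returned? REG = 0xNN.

REG = 0x0f

prologue: push r0 → mem[0xc3]=0x44, sp=0xc3
prologue: push r2 → mem[0xc2]=0x63, sp=0xc2
body[0] add  r2, r7, #29 → r2=0xfa
body[1] sub  r1, r3, #32 → r1=0xf2
body[2] sub  r0, r1, r4 → r0=0x0f
body[3] sub  r7, r0, #8 → r7=0x07
body[4] add  r1, r6, #1 → r1=0x19
body[5] sub  r6, r1, r0 → r6=0x0a
body[6] mov  r1, r0 → r1=0x0f
body[7] add  r3, r0, #42 → r3=0x39
epilogue: pop r2=0x63, sp=0xc3
epilogue: pop r0=0x44, sp=0xc4
r1 is caller-saved → body value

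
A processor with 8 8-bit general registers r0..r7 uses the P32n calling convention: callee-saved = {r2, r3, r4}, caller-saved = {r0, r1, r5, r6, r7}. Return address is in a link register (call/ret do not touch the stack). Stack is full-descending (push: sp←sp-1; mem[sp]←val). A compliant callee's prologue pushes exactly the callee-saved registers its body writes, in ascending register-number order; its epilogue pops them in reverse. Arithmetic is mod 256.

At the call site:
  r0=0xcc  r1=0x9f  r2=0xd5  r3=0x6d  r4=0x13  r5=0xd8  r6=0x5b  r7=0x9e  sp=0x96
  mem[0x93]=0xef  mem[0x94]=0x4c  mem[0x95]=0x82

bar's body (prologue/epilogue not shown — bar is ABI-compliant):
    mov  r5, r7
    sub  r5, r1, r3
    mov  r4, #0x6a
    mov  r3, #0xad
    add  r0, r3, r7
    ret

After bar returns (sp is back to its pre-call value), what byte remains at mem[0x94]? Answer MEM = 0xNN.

prologue: push r3 -> mem[0x95]=0x6d, sp=0x95
prologue: push r4 -> mem[0x94]=0x13, sp=0x94
body[0] mov  r5, r7 -> r5=0x9e
body[1] sub  r5, r1, r3 -> r5=0x32
body[2] mov  r4, #0x6a -> r4=0x6a
body[3] mov  r3, #0xad -> r3=0xad
body[4] add  r0, r3, r7 -> r0=0x4b
epilogue: pop r4=0x13, sp=0x95
epilogue: pop r3=0x6d, sp=0x96
prologue pushed ['r3', 'r4'] at ['0x95', '0x94']

MEM = 0x13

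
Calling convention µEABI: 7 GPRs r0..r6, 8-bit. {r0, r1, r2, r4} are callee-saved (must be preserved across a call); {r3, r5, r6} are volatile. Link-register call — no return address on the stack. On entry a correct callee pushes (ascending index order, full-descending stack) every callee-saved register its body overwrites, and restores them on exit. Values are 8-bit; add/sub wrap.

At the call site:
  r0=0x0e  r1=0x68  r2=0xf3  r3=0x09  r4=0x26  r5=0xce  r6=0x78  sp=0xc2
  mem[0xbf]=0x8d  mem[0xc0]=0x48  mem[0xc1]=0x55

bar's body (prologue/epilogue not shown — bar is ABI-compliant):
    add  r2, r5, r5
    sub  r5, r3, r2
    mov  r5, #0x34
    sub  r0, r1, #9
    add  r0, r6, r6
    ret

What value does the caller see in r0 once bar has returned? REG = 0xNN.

REG = 0x0e

prologue: push r0 -> mem[0xc1]=0x0e, sp=0xc1
prologue: push r2 -> mem[0xc0]=0xf3, sp=0xc0
body[0] add  r2, r5, r5 -> r2=0x9c
body[1] sub  r5, r3, r2 -> r5=0x6d
body[2] mov  r5, #0x34 -> r5=0x34
body[3] sub  r0, r1, #9 -> r0=0x5f
body[4] add  r0, r6, r6 -> r0=0xf0
epilogue: pop r2=0xf3, sp=0xc1
epilogue: pop r0=0x0e, sp=0xc2
r0 is callee-saved -> restored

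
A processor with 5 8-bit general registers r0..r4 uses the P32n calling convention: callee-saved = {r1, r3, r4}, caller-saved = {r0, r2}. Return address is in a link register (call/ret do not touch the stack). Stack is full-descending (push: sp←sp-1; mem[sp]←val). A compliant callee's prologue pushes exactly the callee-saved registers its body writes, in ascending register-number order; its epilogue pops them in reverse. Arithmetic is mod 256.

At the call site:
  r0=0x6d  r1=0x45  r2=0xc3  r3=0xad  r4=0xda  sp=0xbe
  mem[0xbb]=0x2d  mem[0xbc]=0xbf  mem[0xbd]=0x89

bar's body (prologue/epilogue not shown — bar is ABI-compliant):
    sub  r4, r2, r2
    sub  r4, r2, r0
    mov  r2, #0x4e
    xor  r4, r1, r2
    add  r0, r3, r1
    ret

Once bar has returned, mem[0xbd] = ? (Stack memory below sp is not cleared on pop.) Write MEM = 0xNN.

MEM = 0xda

prologue: push r4 → mem[0xbd]=0xda, sp=0xbd
body[0] sub  r4, r2, r2 → r4=0x00
body[1] sub  r4, r2, r0 → r4=0x56
body[2] mov  r2, #0x4e → r2=0x4e
body[3] xor  r4, r1, r2 → r4=0x0b
body[4] add  r0, r3, r1 → r0=0xf2
epilogue: pop r4=0xda, sp=0xbe
prologue pushed ['r4'] at ['0xbd']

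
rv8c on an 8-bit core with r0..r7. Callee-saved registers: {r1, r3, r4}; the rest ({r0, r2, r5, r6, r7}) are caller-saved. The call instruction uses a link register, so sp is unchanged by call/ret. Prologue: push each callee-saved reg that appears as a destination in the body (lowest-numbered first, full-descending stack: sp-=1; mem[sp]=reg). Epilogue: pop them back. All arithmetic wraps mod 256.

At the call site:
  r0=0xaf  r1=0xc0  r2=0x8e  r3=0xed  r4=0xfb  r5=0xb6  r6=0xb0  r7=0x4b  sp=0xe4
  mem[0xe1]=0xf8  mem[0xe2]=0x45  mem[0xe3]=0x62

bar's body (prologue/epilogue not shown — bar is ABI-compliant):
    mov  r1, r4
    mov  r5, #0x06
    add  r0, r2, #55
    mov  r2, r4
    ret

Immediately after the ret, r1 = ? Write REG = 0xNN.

prologue: push r1 -> mem[0xe3]=0xc0, sp=0xe3
body[0] mov  r1, r4 -> r1=0xfb
body[1] mov  r5, #0x06 -> r5=0x06
body[2] add  r0, r2, #55 -> r0=0xc5
body[3] mov  r2, r4 -> r2=0xfb
epilogue: pop r1=0xc0, sp=0xe4
r1 is callee-saved -> restored

REG = 0xc0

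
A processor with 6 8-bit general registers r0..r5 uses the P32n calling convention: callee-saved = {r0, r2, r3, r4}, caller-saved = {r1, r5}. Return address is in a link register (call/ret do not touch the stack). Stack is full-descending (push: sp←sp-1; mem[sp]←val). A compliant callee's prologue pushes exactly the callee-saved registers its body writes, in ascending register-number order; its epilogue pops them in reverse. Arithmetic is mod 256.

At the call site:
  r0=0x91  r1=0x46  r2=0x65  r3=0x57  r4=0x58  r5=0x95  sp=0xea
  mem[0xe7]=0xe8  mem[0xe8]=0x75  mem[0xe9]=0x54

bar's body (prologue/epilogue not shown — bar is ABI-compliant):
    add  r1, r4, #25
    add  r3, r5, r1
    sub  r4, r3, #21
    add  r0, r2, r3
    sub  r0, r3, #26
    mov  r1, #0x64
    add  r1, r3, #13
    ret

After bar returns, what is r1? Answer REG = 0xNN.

REG = 0x13

prologue: push r0 -> mem[0xe9]=0x91, sp=0xe9
prologue: push r3 -> mem[0xe8]=0x57, sp=0xe8
prologue: push r4 -> mem[0xe7]=0x58, sp=0xe7
body[0] add  r1, r4, #25 -> r1=0x71
body[1] add  r3, r5, r1 -> r3=0x06
body[2] sub  r4, r3, #21 -> r4=0xf1
body[3] add  r0, r2, r3 -> r0=0x6b
body[4] sub  r0, r3, #26 -> r0=0xec
body[5] mov  r1, #0x64 -> r1=0x64
body[6] add  r1, r3, #13 -> r1=0x13
epilogue: pop r4=0x58, sp=0xe8
epilogue: pop r3=0x57, sp=0xe9
epilogue: pop r0=0x91, sp=0xea
r1 is caller-saved -> body value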